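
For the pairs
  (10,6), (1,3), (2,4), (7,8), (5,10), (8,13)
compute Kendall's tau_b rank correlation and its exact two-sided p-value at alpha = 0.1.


Step 1: Enumerate the 15 unordered pairs (i,j) with i<j and classify each by sign(x_j-x_i) * sign(y_j-y_i).
  (1,2):dx=-9,dy=-3->C; (1,3):dx=-8,dy=-2->C; (1,4):dx=-3,dy=+2->D; (1,5):dx=-5,dy=+4->D
  (1,6):dx=-2,dy=+7->D; (2,3):dx=+1,dy=+1->C; (2,4):dx=+6,dy=+5->C; (2,5):dx=+4,dy=+7->C
  (2,6):dx=+7,dy=+10->C; (3,4):dx=+5,dy=+4->C; (3,5):dx=+3,dy=+6->C; (3,6):dx=+6,dy=+9->C
  (4,5):dx=-2,dy=+2->D; (4,6):dx=+1,dy=+5->C; (5,6):dx=+3,dy=+3->C
Step 2: C = 11, D = 4, total pairs = 15.
Step 3: tau = (C - D)/(n(n-1)/2) = (11 - 4)/15 = 0.466667.
Step 4: Exact two-sided p-value (enumerate n! = 720 permutations of y under H0): p = 0.272222.
Step 5: alpha = 0.1. fail to reject H0.

tau_b = 0.4667 (C=11, D=4), p = 0.272222, fail to reject H0.


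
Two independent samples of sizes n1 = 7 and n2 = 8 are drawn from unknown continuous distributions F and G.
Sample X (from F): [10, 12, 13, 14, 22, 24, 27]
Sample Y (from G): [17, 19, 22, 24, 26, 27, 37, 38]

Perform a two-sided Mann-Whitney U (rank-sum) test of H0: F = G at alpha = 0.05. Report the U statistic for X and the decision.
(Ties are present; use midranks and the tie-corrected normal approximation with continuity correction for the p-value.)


Step 1: Combine and sort all 15 observations; assign midranks.
sorted (value, group): (10,X), (12,X), (13,X), (14,X), (17,Y), (19,Y), (22,X), (22,Y), (24,X), (24,Y), (26,Y), (27,X), (27,Y), (37,Y), (38,Y)
ranks: 10->1, 12->2, 13->3, 14->4, 17->5, 19->6, 22->7.5, 22->7.5, 24->9.5, 24->9.5, 26->11, 27->12.5, 27->12.5, 37->14, 38->15
Step 2: Rank sum for X: R1 = 1 + 2 + 3 + 4 + 7.5 + 9.5 + 12.5 = 39.5.
Step 3: U_X = R1 - n1(n1+1)/2 = 39.5 - 7*8/2 = 39.5 - 28 = 11.5.
       U_Y = n1*n2 - U_X = 56 - 11.5 = 44.5.
Step 4: Ties are present, so use the tie-corrected normal approximation (with continuity correction) for the p-value.
Step 5: p-value = 0.063365; compare to alpha = 0.05. fail to reject H0.

U_X = 11.5, p = 0.063365, fail to reject H0 at alpha = 0.05.


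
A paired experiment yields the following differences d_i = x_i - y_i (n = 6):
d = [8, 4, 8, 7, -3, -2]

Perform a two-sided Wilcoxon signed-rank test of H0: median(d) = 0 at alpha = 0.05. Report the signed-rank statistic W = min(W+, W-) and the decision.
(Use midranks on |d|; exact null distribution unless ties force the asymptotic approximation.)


Step 1: Drop any zero differences (none here) and take |d_i|.
|d| = [8, 4, 8, 7, 3, 2]
Step 2: Midrank |d_i| (ties get averaged ranks).
ranks: |8|->5.5, |4|->3, |8|->5.5, |7|->4, |3|->2, |2|->1
Step 3: Attach original signs; sum ranks with positive sign and with negative sign.
W+ = 5.5 + 3 + 5.5 + 4 = 18
W- = 2 + 1 = 3
(Check: W+ + W- = 21 should equal n(n+1)/2 = 21.)
Step 4: Test statistic W = min(W+, W-) = 3.
Step 5: Ties in |d|, so use the tie-corrected normal approximation.
        E[W] = n(n+1)/4 = 6*7/4 = 10.5.
        Tie groups: |d|=8 (t=2); sum(t^3 - t) = 6.
        Var[W] = n(n+1)(2n+1)/24 - sum(t^3-t)/48 = 546/24 - 6/48 = 22.625.
        z = (W - E[W]) / sqrt(Var[W]) = (3 - 10.5) / 4.7566 = -1.5768.
        Two-sided p = 2*Phi(z) = 0.114850.
Step 6: alpha = 0.05. fail to reject H0.

W+ = 18, W- = 3, W = min = 3, p = 0.114850, fail to reject H0.


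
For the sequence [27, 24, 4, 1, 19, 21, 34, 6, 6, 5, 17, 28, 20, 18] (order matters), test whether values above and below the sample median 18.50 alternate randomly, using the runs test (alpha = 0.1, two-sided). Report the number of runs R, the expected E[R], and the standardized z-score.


Step 1: Compute median = 18.50; label A = above, B = below.
Labels in order: AABBAAABBBBAAB  (n_A = 7, n_B = 7)
Step 2: Count runs R = 6.
Step 3: Under H0 (random ordering), E[R] = 2*n_A*n_B/(n_A+n_B) + 1 = 2*7*7/14 + 1 = 8.0000.
        Var[R] = 2*n_A*n_B*(2*n_A*n_B - n_A - n_B) / ((n_A+n_B)^2 * (n_A+n_B-1)) = 8232/2548 = 3.2308.
        SD[R] = 1.7974.
Step 4: Continuity-corrected z = (R + 0.5 - E[R]) / SD[R] = (6 + 0.5 - 8.0000) / 1.7974 = -0.8345.
Step 5: Two-sided p-value via normal approximation = 2*(1 - Phi(|z|)) = 0.403986.
Step 6: alpha = 0.1. fail to reject H0.

R = 6, z = -0.8345, p = 0.403986, fail to reject H0.


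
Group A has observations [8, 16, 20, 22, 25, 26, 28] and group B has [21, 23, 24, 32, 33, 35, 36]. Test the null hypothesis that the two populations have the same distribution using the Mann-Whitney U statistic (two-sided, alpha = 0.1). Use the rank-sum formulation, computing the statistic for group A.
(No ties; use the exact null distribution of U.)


Step 1: Combine and sort all 14 observations; assign midranks.
sorted (value, group): (8,X), (16,X), (20,X), (21,Y), (22,X), (23,Y), (24,Y), (25,X), (26,X), (28,X), (32,Y), (33,Y), (35,Y), (36,Y)
ranks: 8->1, 16->2, 20->3, 21->4, 22->5, 23->6, 24->7, 25->8, 26->9, 28->10, 32->11, 33->12, 35->13, 36->14
Step 2: Rank sum for X: R1 = 1 + 2 + 3 + 5 + 8 + 9 + 10 = 38.
Step 3: U_X = R1 - n1(n1+1)/2 = 38 - 7*8/2 = 38 - 28 = 10.
       U_Y = n1*n2 - U_X = 49 - 10 = 39.
Step 4: No ties, so the exact null distribution of U (based on enumerating the C(14,7) = 3432 equally likely rank assignments) gives the two-sided p-value.
Step 5: p-value = 0.072844; compare to alpha = 0.1. reject H0.

U_X = 10, p = 0.072844, reject H0 at alpha = 0.1.


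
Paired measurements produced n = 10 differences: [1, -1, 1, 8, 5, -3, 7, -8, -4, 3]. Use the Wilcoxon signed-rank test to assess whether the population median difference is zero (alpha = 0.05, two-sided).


Step 1: Drop any zero differences (none here) and take |d_i|.
|d| = [1, 1, 1, 8, 5, 3, 7, 8, 4, 3]
Step 2: Midrank |d_i| (ties get averaged ranks).
ranks: |1|->2, |1|->2, |1|->2, |8|->9.5, |5|->7, |3|->4.5, |7|->8, |8|->9.5, |4|->6, |3|->4.5
Step 3: Attach original signs; sum ranks with positive sign and with negative sign.
W+ = 2 + 2 + 9.5 + 7 + 8 + 4.5 = 33
W- = 2 + 4.5 + 9.5 + 6 = 22
(Check: W+ + W- = 55 should equal n(n+1)/2 = 55.)
Step 4: Test statistic W = min(W+, W-) = 22.
Step 5: Ties in |d|, so use the tie-corrected normal approximation.
        E[W] = n(n+1)/4 = 10*11/4 = 27.5.
        Tie groups: |d|=1 (t=3), |d|=3 (t=2), |d|=8 (t=2); sum(t^3 - t) = 36.
        Var[W] = n(n+1)(2n+1)/24 - sum(t^3-t)/48 = 2310/24 - 36/48 = 95.5.
        z = (W - E[W]) / sqrt(Var[W]) = (22 - 27.5) / 9.7724 = -0.5628.
        Two-sided p = 2*Phi(z) = 0.573565.
Step 6: alpha = 0.05. fail to reject H0.

W+ = 33, W- = 22, W = min = 22, p = 0.573565, fail to reject H0.


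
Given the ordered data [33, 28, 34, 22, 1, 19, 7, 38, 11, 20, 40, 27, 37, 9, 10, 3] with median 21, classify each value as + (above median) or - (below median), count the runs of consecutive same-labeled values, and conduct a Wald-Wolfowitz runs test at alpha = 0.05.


Step 1: Compute median = 21; label A = above, B = below.
Labels in order: AAAABBBABBAAABBB  (n_A = 8, n_B = 8)
Step 2: Count runs R = 6.
Step 3: Under H0 (random ordering), E[R] = 2*n_A*n_B/(n_A+n_B) + 1 = 2*8*8/16 + 1 = 9.0000.
        Var[R] = 2*n_A*n_B*(2*n_A*n_B - n_A - n_B) / ((n_A+n_B)^2 * (n_A+n_B-1)) = 14336/3840 = 3.7333.
        SD[R] = 1.9322.
Step 4: Continuity-corrected z = (R + 0.5 - E[R]) / SD[R] = (6 + 0.5 - 9.0000) / 1.9322 = -1.2939.
Step 5: Two-sided p-value via normal approximation = 2*(1 - Phi(|z|)) = 0.195709.
Step 6: alpha = 0.05. fail to reject H0.

R = 6, z = -1.2939, p = 0.195709, fail to reject H0.


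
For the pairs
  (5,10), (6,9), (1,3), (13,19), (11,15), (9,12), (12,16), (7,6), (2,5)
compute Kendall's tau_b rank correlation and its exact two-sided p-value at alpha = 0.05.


Step 1: Enumerate the 36 unordered pairs (i,j) with i<j and classify each by sign(x_j-x_i) * sign(y_j-y_i).
  (1,2):dx=+1,dy=-1->D; (1,3):dx=-4,dy=-7->C; (1,4):dx=+8,dy=+9->C; (1,5):dx=+6,dy=+5->C
  (1,6):dx=+4,dy=+2->C; (1,7):dx=+7,dy=+6->C; (1,8):dx=+2,dy=-4->D; (1,9):dx=-3,dy=-5->C
  (2,3):dx=-5,dy=-6->C; (2,4):dx=+7,dy=+10->C; (2,5):dx=+5,dy=+6->C; (2,6):dx=+3,dy=+3->C
  (2,7):dx=+6,dy=+7->C; (2,8):dx=+1,dy=-3->D; (2,9):dx=-4,dy=-4->C; (3,4):dx=+12,dy=+16->C
  (3,5):dx=+10,dy=+12->C; (3,6):dx=+8,dy=+9->C; (3,7):dx=+11,dy=+13->C; (3,8):dx=+6,dy=+3->C
  (3,9):dx=+1,dy=+2->C; (4,5):dx=-2,dy=-4->C; (4,6):dx=-4,dy=-7->C; (4,7):dx=-1,dy=-3->C
  (4,8):dx=-6,dy=-13->C; (4,9):dx=-11,dy=-14->C; (5,6):dx=-2,dy=-3->C; (5,7):dx=+1,dy=+1->C
  (5,8):dx=-4,dy=-9->C; (5,9):dx=-9,dy=-10->C; (6,7):dx=+3,dy=+4->C; (6,8):dx=-2,dy=-6->C
  (6,9):dx=-7,dy=-7->C; (7,8):dx=-5,dy=-10->C; (7,9):dx=-10,dy=-11->C; (8,9):dx=-5,dy=-1->C
Step 2: C = 33, D = 3, total pairs = 36.
Step 3: tau = (C - D)/(n(n-1)/2) = (33 - 3)/36 = 0.833333.
Step 4: Exact two-sided p-value (enumerate n! = 362880 permutations of y under H0): p = 0.000854.
Step 5: alpha = 0.05. reject H0.

tau_b = 0.8333 (C=33, D=3), p = 0.000854, reject H0.


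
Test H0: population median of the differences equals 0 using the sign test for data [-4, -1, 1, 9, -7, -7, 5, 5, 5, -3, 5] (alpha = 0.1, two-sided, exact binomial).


Step 1: Discard zero differences. Original n = 11; n_eff = number of nonzero differences = 11.
Nonzero differences (with sign): -4, -1, +1, +9, -7, -7, +5, +5, +5, -3, +5
Step 2: Count signs: positive = 6, negative = 5.
Step 3: Under H0: P(positive) = 0.5, so the number of positives S ~ Bin(11, 0.5).
Step 4: Two-sided exact p-value = sum of Bin(11,0.5) probabilities at or below the observed probability = 1.000000.
Step 5: alpha = 0.1. fail to reject H0.

n_eff = 11, pos = 6, neg = 5, p = 1.000000, fail to reject H0.


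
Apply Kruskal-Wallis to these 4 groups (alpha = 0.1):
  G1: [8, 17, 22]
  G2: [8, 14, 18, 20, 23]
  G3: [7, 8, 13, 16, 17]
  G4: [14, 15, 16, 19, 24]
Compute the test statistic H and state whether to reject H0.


Step 1: Combine all N = 18 observations and assign midranks.
sorted (value, group, rank): (7,G3,1), (8,G1,3), (8,G2,3), (8,G3,3), (13,G3,5), (14,G2,6.5), (14,G4,6.5), (15,G4,8), (16,G3,9.5), (16,G4,9.5), (17,G1,11.5), (17,G3,11.5), (18,G2,13), (19,G4,14), (20,G2,15), (22,G1,16), (23,G2,17), (24,G4,18)
Step 2: Sum ranks within each group.
R_1 = 30.5 (n_1 = 3)
R_2 = 54.5 (n_2 = 5)
R_3 = 30 (n_3 = 5)
R_4 = 56 (n_4 = 5)
Step 3: H = 12/(N(N+1)) * sum(R_i^2/n_i) - 3(N+1)
     = 12/(18*19) * (30.5^2/3 + 54.5^2/5 + 30^2/5 + 56^2/5) - 3*19
     = 0.035088 * 1711.33 - 57
     = 3.046784.
Step 4: Ties present; correction factor C = 1 - 42/(18^3 - 18) = 0.992776. Corrected H = 3.046784 / 0.992776 = 3.068954.
Step 5: Under H0, H ~ chi^2(3); p-value = 0.381116.
Step 6: alpha = 0.1. fail to reject H0.

H = 3.0690, df = 3, p = 0.381116, fail to reject H0.


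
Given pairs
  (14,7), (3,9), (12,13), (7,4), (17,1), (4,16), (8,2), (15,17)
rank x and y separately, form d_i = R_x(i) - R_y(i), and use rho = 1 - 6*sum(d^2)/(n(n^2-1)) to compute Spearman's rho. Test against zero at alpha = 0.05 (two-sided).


Step 1: Rank x and y separately (midranks; no ties here).
rank(x): 14->6, 3->1, 12->5, 7->3, 17->8, 4->2, 8->4, 15->7
rank(y): 7->4, 9->5, 13->6, 4->3, 1->1, 16->7, 2->2, 17->8
Step 2: d_i = R_x(i) - R_y(i); compute d_i^2.
  (6-4)^2=4, (1-5)^2=16, (5-6)^2=1, (3-3)^2=0, (8-1)^2=49, (2-7)^2=25, (4-2)^2=4, (7-8)^2=1
sum(d^2) = 100.
Step 3: rho = 1 - 6*100 / (8*(8^2 - 1)) = 1 - 600/504 = -0.190476.
Step 4: Under H0, t = rho * sqrt((n-2)/(1-rho^2)) = -0.4753 ~ t(6).
Step 5: Two-sided p-value from the t-distribution with 6 df = 0.651401.
Step 6: alpha = 0.05. fail to reject H0.

rho = -0.1905, p = 0.651401, fail to reject H0 at alpha = 0.05.


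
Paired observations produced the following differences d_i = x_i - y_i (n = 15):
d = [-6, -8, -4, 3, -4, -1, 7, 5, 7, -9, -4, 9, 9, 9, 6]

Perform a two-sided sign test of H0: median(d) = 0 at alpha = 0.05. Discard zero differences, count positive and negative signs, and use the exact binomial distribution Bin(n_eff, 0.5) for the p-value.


Step 1: Discard zero differences. Original n = 15; n_eff = number of nonzero differences = 15.
Nonzero differences (with sign): -6, -8, -4, +3, -4, -1, +7, +5, +7, -9, -4, +9, +9, +9, +6
Step 2: Count signs: positive = 8, negative = 7.
Step 3: Under H0: P(positive) = 0.5, so the number of positives S ~ Bin(15, 0.5).
Step 4: Two-sided exact p-value = sum of Bin(15,0.5) probabilities at or below the observed probability = 1.000000.
Step 5: alpha = 0.05. fail to reject H0.

n_eff = 15, pos = 8, neg = 7, p = 1.000000, fail to reject H0.


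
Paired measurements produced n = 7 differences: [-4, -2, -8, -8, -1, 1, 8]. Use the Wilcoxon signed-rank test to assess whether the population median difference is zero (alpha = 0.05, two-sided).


Step 1: Drop any zero differences (none here) and take |d_i|.
|d| = [4, 2, 8, 8, 1, 1, 8]
Step 2: Midrank |d_i| (ties get averaged ranks).
ranks: |4|->4, |2|->3, |8|->6, |8|->6, |1|->1.5, |1|->1.5, |8|->6
Step 3: Attach original signs; sum ranks with positive sign and with negative sign.
W+ = 1.5 + 6 = 7.5
W- = 4 + 3 + 6 + 6 + 1.5 = 20.5
(Check: W+ + W- = 28 should equal n(n+1)/2 = 28.)
Step 4: Test statistic W = min(W+, W-) = 7.5.
Step 5: Ties in |d|, so use the tie-corrected normal approximation.
        E[W] = n(n+1)/4 = 7*8/4 = 14.
        Tie groups: |d|=1 (t=2), |d|=8 (t=3); sum(t^3 - t) = 30.
        Var[W] = n(n+1)(2n+1)/24 - sum(t^3-t)/48 = 840/24 - 30/48 = 34.375.
        z = (W - E[W]) / sqrt(Var[W]) = (7.5 - 14) / 5.8630 = -1.1086.
        Two-sided p = 2*Phi(z) = 0.267584.
Step 6: alpha = 0.05. fail to reject H0.

W+ = 7.5, W- = 20.5, W = min = 7.5, p = 0.267584, fail to reject H0.


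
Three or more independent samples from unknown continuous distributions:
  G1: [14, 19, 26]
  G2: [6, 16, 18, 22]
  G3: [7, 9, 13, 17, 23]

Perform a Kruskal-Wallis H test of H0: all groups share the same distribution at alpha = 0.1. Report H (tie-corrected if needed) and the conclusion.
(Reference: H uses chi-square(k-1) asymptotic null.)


Step 1: Combine all N = 12 observations and assign midranks.
sorted (value, group, rank): (6,G2,1), (7,G3,2), (9,G3,3), (13,G3,4), (14,G1,5), (16,G2,6), (17,G3,7), (18,G2,8), (19,G1,9), (22,G2,10), (23,G3,11), (26,G1,12)
Step 2: Sum ranks within each group.
R_1 = 26 (n_1 = 3)
R_2 = 25 (n_2 = 4)
R_3 = 27 (n_3 = 5)
Step 3: H = 12/(N(N+1)) * sum(R_i^2/n_i) - 3(N+1)
     = 12/(12*13) * (26^2/3 + 25^2/4 + 27^2/5) - 3*13
     = 0.076923 * 527.383 - 39
     = 1.567949.
Step 4: No ties, so H is used without correction.
Step 5: Under H0, H ~ chi^2(2); p-value = 0.456588.
Step 6: alpha = 0.1. fail to reject H0.

H = 1.5679, df = 2, p = 0.456588, fail to reject H0.


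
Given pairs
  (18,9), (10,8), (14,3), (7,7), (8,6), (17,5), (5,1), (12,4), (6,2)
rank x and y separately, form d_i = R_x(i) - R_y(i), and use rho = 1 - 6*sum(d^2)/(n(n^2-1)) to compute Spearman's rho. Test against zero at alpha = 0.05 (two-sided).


Step 1: Rank x and y separately (midranks; no ties here).
rank(x): 18->9, 10->5, 14->7, 7->3, 8->4, 17->8, 5->1, 12->6, 6->2
rank(y): 9->9, 8->8, 3->3, 7->7, 6->6, 5->5, 1->1, 4->4, 2->2
Step 2: d_i = R_x(i) - R_y(i); compute d_i^2.
  (9-9)^2=0, (5-8)^2=9, (7-3)^2=16, (3-7)^2=16, (4-6)^2=4, (8-5)^2=9, (1-1)^2=0, (6-4)^2=4, (2-2)^2=0
sum(d^2) = 58.
Step 3: rho = 1 - 6*58 / (9*(9^2 - 1)) = 1 - 348/720 = 0.516667.
Step 4: Under H0, t = rho * sqrt((n-2)/(1-rho^2)) = 1.5966 ~ t(7).
Step 5: Two-sided p-value from the t-distribution with 7 df = 0.154390.
Step 6: alpha = 0.05. fail to reject H0.

rho = 0.5167, p = 0.154390, fail to reject H0 at alpha = 0.05.


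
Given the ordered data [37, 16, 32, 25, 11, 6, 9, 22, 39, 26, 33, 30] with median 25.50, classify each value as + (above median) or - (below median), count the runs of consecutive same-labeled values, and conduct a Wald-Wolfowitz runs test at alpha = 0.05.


Step 1: Compute median = 25.50; label A = above, B = below.
Labels in order: ABABBBBBAAAA  (n_A = 6, n_B = 6)
Step 2: Count runs R = 5.
Step 3: Under H0 (random ordering), E[R] = 2*n_A*n_B/(n_A+n_B) + 1 = 2*6*6/12 + 1 = 7.0000.
        Var[R] = 2*n_A*n_B*(2*n_A*n_B - n_A - n_B) / ((n_A+n_B)^2 * (n_A+n_B-1)) = 4320/1584 = 2.7273.
        SD[R] = 1.6514.
Step 4: Continuity-corrected z = (R + 0.5 - E[R]) / SD[R] = (5 + 0.5 - 7.0000) / 1.6514 = -0.9083.
Step 5: Two-sided p-value via normal approximation = 2*(1 - Phi(|z|)) = 0.363722.
Step 6: alpha = 0.05. fail to reject H0.

R = 5, z = -0.9083, p = 0.363722, fail to reject H0.


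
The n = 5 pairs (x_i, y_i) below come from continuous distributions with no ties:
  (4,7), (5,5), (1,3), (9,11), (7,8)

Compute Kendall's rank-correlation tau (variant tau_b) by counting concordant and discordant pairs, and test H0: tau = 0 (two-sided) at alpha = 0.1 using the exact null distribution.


Step 1: Enumerate the 10 unordered pairs (i,j) with i<j and classify each by sign(x_j-x_i) * sign(y_j-y_i).
  (1,2):dx=+1,dy=-2->D; (1,3):dx=-3,dy=-4->C; (1,4):dx=+5,dy=+4->C; (1,5):dx=+3,dy=+1->C
  (2,3):dx=-4,dy=-2->C; (2,4):dx=+4,dy=+6->C; (2,5):dx=+2,dy=+3->C; (3,4):dx=+8,dy=+8->C
  (3,5):dx=+6,dy=+5->C; (4,5):dx=-2,dy=-3->C
Step 2: C = 9, D = 1, total pairs = 10.
Step 3: tau = (C - D)/(n(n-1)/2) = (9 - 1)/10 = 0.800000.
Step 4: Exact two-sided p-value (enumerate n! = 120 permutations of y under H0): p = 0.083333.
Step 5: alpha = 0.1. reject H0.

tau_b = 0.8000 (C=9, D=1), p = 0.083333, reject H0.


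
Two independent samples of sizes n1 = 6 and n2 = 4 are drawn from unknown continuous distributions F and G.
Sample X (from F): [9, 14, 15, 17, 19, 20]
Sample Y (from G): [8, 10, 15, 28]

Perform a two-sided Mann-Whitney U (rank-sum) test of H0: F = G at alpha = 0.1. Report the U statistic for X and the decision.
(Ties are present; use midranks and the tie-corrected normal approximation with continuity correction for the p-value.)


Step 1: Combine and sort all 10 observations; assign midranks.
sorted (value, group): (8,Y), (9,X), (10,Y), (14,X), (15,X), (15,Y), (17,X), (19,X), (20,X), (28,Y)
ranks: 8->1, 9->2, 10->3, 14->4, 15->5.5, 15->5.5, 17->7, 19->8, 20->9, 28->10
Step 2: Rank sum for X: R1 = 2 + 4 + 5.5 + 7 + 8 + 9 = 35.5.
Step 3: U_X = R1 - n1(n1+1)/2 = 35.5 - 6*7/2 = 35.5 - 21 = 14.5.
       U_Y = n1*n2 - U_X = 24 - 14.5 = 9.5.
Step 4: Ties are present, so use the tie-corrected normal approximation (with continuity correction) for the p-value.
Step 5: p-value = 0.668870; compare to alpha = 0.1. fail to reject H0.

U_X = 14.5, p = 0.668870, fail to reject H0 at alpha = 0.1.


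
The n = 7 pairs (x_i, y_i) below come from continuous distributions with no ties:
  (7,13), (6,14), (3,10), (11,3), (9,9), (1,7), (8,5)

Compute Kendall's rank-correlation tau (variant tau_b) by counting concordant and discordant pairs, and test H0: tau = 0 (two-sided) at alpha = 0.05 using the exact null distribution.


Step 1: Enumerate the 21 unordered pairs (i,j) with i<j and classify each by sign(x_j-x_i) * sign(y_j-y_i).
  (1,2):dx=-1,dy=+1->D; (1,3):dx=-4,dy=-3->C; (1,4):dx=+4,dy=-10->D; (1,5):dx=+2,dy=-4->D
  (1,6):dx=-6,dy=-6->C; (1,7):dx=+1,dy=-8->D; (2,3):dx=-3,dy=-4->C; (2,4):dx=+5,dy=-11->D
  (2,5):dx=+3,dy=-5->D; (2,6):dx=-5,dy=-7->C; (2,7):dx=+2,dy=-9->D; (3,4):dx=+8,dy=-7->D
  (3,5):dx=+6,dy=-1->D; (3,6):dx=-2,dy=-3->C; (3,7):dx=+5,dy=-5->D; (4,5):dx=-2,dy=+6->D
  (4,6):dx=-10,dy=+4->D; (4,7):dx=-3,dy=+2->D; (5,6):dx=-8,dy=-2->C; (5,7):dx=-1,dy=-4->C
  (6,7):dx=+7,dy=-2->D
Step 2: C = 7, D = 14, total pairs = 21.
Step 3: tau = (C - D)/(n(n-1)/2) = (7 - 14)/21 = -0.333333.
Step 4: Exact two-sided p-value (enumerate n! = 5040 permutations of y under H0): p = 0.381349.
Step 5: alpha = 0.05. fail to reject H0.

tau_b = -0.3333 (C=7, D=14), p = 0.381349, fail to reject H0.


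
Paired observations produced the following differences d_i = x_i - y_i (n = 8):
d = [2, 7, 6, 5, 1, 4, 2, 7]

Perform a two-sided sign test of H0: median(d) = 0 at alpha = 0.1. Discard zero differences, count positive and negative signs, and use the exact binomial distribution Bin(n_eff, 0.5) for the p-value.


Step 1: Discard zero differences. Original n = 8; n_eff = number of nonzero differences = 8.
Nonzero differences (with sign): +2, +7, +6, +5, +1, +4, +2, +7
Step 2: Count signs: positive = 8, negative = 0.
Step 3: Under H0: P(positive) = 0.5, so the number of positives S ~ Bin(8, 0.5).
Step 4: Two-sided exact p-value = sum of Bin(8,0.5) probabilities at or below the observed probability = 0.007812.
Step 5: alpha = 0.1. reject H0.

n_eff = 8, pos = 8, neg = 0, p = 0.007812, reject H0.


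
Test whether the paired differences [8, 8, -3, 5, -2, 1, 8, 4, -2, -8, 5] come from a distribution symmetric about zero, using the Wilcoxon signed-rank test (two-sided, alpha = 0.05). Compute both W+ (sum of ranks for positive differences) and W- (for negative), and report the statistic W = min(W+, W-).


Step 1: Drop any zero differences (none here) and take |d_i|.
|d| = [8, 8, 3, 5, 2, 1, 8, 4, 2, 8, 5]
Step 2: Midrank |d_i| (ties get averaged ranks).
ranks: |8|->9.5, |8|->9.5, |3|->4, |5|->6.5, |2|->2.5, |1|->1, |8|->9.5, |4|->5, |2|->2.5, |8|->9.5, |5|->6.5
Step 3: Attach original signs; sum ranks with positive sign and with negative sign.
W+ = 9.5 + 9.5 + 6.5 + 1 + 9.5 + 5 + 6.5 = 47.5
W- = 4 + 2.5 + 2.5 + 9.5 = 18.5
(Check: W+ + W- = 66 should equal n(n+1)/2 = 66.)
Step 4: Test statistic W = min(W+, W-) = 18.5.
Step 5: Ties in |d|, so use the tie-corrected normal approximation.
        E[W] = n(n+1)/4 = 11*12/4 = 33.
        Tie groups: |d|=2 (t=2), |d|=5 (t=2), |d|=8 (t=4); sum(t^3 - t) = 72.
        Var[W] = n(n+1)(2n+1)/24 - sum(t^3-t)/48 = 3036/24 - 72/48 = 125.
        z = (W - E[W]) / sqrt(Var[W]) = (18.5 - 33) / 11.1803 = -1.2969.
        Two-sided p = 2*Phi(z) = 0.194659.
Step 6: alpha = 0.05. fail to reject H0.

W+ = 47.5, W- = 18.5, W = min = 18.5, p = 0.194659, fail to reject H0.


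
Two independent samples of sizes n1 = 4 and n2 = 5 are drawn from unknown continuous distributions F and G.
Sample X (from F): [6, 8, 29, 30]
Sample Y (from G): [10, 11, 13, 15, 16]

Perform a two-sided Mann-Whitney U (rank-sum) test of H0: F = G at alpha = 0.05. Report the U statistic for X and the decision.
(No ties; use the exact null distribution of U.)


Step 1: Combine and sort all 9 observations; assign midranks.
sorted (value, group): (6,X), (8,X), (10,Y), (11,Y), (13,Y), (15,Y), (16,Y), (29,X), (30,X)
ranks: 6->1, 8->2, 10->3, 11->4, 13->5, 15->6, 16->7, 29->8, 30->9
Step 2: Rank sum for X: R1 = 1 + 2 + 8 + 9 = 20.
Step 3: U_X = R1 - n1(n1+1)/2 = 20 - 4*5/2 = 20 - 10 = 10.
       U_Y = n1*n2 - U_X = 20 - 10 = 10.
Step 4: No ties, so the exact null distribution of U (based on enumerating the C(9,4) = 126 equally likely rank assignments) gives the two-sided p-value.
Step 5: p-value = 1.000000; compare to alpha = 0.05. fail to reject H0.

U_X = 10, p = 1.000000, fail to reject H0 at alpha = 0.05.


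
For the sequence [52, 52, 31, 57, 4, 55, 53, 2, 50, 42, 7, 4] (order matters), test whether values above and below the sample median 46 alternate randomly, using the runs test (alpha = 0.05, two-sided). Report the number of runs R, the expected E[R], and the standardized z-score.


Step 1: Compute median = 46; label A = above, B = below.
Labels in order: AABABAABABBB  (n_A = 6, n_B = 6)
Step 2: Count runs R = 8.
Step 3: Under H0 (random ordering), E[R] = 2*n_A*n_B/(n_A+n_B) + 1 = 2*6*6/12 + 1 = 7.0000.
        Var[R] = 2*n_A*n_B*(2*n_A*n_B - n_A - n_B) / ((n_A+n_B)^2 * (n_A+n_B-1)) = 4320/1584 = 2.7273.
        SD[R] = 1.6514.
Step 4: Continuity-corrected z = (R - 0.5 - E[R]) / SD[R] = (8 - 0.5 - 7.0000) / 1.6514 = 0.3028.
Step 5: Two-sided p-value via normal approximation = 2*(1 - Phi(|z|)) = 0.762069.
Step 6: alpha = 0.05. fail to reject H0.

R = 8, z = 0.3028, p = 0.762069, fail to reject H0.


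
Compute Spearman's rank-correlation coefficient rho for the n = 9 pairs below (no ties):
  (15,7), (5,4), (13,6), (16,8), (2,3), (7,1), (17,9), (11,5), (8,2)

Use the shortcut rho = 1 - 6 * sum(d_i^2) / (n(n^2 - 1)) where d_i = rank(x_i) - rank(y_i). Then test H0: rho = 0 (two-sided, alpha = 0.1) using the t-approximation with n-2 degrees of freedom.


Step 1: Rank x and y separately (midranks; no ties here).
rank(x): 15->7, 5->2, 13->6, 16->8, 2->1, 7->3, 17->9, 11->5, 8->4
rank(y): 7->7, 4->4, 6->6, 8->8, 3->3, 1->1, 9->9, 5->5, 2->2
Step 2: d_i = R_x(i) - R_y(i); compute d_i^2.
  (7-7)^2=0, (2-4)^2=4, (6-6)^2=0, (8-8)^2=0, (1-3)^2=4, (3-1)^2=4, (9-9)^2=0, (5-5)^2=0, (4-2)^2=4
sum(d^2) = 16.
Step 3: rho = 1 - 6*16 / (9*(9^2 - 1)) = 1 - 96/720 = 0.866667.
Step 4: Under H0, t = rho * sqrt((n-2)/(1-rho^2)) = 4.5962 ~ t(7).
Step 5: Two-sided p-value from the t-distribution with 7 df = 0.002495.
Step 6: alpha = 0.1. reject H0.

rho = 0.8667, p = 0.002495, reject H0 at alpha = 0.1.


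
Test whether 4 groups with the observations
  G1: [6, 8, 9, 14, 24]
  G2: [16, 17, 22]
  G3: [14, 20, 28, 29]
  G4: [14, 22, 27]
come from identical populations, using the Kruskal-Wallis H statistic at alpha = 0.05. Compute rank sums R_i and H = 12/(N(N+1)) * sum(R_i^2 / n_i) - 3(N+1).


Step 1: Combine all N = 15 observations and assign midranks.
sorted (value, group, rank): (6,G1,1), (8,G1,2), (9,G1,3), (14,G1,5), (14,G3,5), (14,G4,5), (16,G2,7), (17,G2,8), (20,G3,9), (22,G2,10.5), (22,G4,10.5), (24,G1,12), (27,G4,13), (28,G3,14), (29,G3,15)
Step 2: Sum ranks within each group.
R_1 = 23 (n_1 = 5)
R_2 = 25.5 (n_2 = 3)
R_3 = 43 (n_3 = 4)
R_4 = 28.5 (n_4 = 3)
Step 3: H = 12/(N(N+1)) * sum(R_i^2/n_i) - 3(N+1)
     = 12/(15*16) * (23^2/5 + 25.5^2/3 + 43^2/4 + 28.5^2/3) - 3*16
     = 0.050000 * 1055.55 - 48
     = 4.777500.
Step 4: Ties present; correction factor C = 1 - 30/(15^3 - 15) = 0.991071. Corrected H = 4.777500 / 0.991071 = 4.820541.
Step 5: Under H0, H ~ chi^2(3); p-value = 0.185420.
Step 6: alpha = 0.05. fail to reject H0.

H = 4.8205, df = 3, p = 0.185420, fail to reject H0.


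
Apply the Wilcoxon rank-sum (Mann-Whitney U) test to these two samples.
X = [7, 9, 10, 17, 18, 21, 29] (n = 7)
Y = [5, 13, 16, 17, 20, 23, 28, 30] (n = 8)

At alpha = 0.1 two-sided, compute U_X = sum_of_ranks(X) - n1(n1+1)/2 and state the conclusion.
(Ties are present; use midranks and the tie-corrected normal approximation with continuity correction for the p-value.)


Step 1: Combine and sort all 15 observations; assign midranks.
sorted (value, group): (5,Y), (7,X), (9,X), (10,X), (13,Y), (16,Y), (17,X), (17,Y), (18,X), (20,Y), (21,X), (23,Y), (28,Y), (29,X), (30,Y)
ranks: 5->1, 7->2, 9->3, 10->4, 13->5, 16->6, 17->7.5, 17->7.5, 18->9, 20->10, 21->11, 23->12, 28->13, 29->14, 30->15
Step 2: Rank sum for X: R1 = 2 + 3 + 4 + 7.5 + 9 + 11 + 14 = 50.5.
Step 3: U_X = R1 - n1(n1+1)/2 = 50.5 - 7*8/2 = 50.5 - 28 = 22.5.
       U_Y = n1*n2 - U_X = 56 - 22.5 = 33.5.
Step 4: Ties are present, so use the tie-corrected normal approximation (with continuity correction) for the p-value.
Step 5: p-value = 0.562485; compare to alpha = 0.1. fail to reject H0.

U_X = 22.5, p = 0.562485, fail to reject H0 at alpha = 0.1.


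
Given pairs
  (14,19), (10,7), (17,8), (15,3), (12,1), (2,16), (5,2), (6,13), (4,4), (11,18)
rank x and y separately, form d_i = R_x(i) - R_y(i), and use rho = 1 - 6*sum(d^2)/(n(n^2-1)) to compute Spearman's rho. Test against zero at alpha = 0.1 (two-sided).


Step 1: Rank x and y separately (midranks; no ties here).
rank(x): 14->8, 10->5, 17->10, 15->9, 12->7, 2->1, 5->3, 6->4, 4->2, 11->6
rank(y): 19->10, 7->5, 8->6, 3->3, 1->1, 16->8, 2->2, 13->7, 4->4, 18->9
Step 2: d_i = R_x(i) - R_y(i); compute d_i^2.
  (8-10)^2=4, (5-5)^2=0, (10-6)^2=16, (9-3)^2=36, (7-1)^2=36, (1-8)^2=49, (3-2)^2=1, (4-7)^2=9, (2-4)^2=4, (6-9)^2=9
sum(d^2) = 164.
Step 3: rho = 1 - 6*164 / (10*(10^2 - 1)) = 1 - 984/990 = 0.006061.
Step 4: Under H0, t = rho * sqrt((n-2)/(1-rho^2)) = 0.0171 ~ t(8).
Step 5: Two-sided p-value from the t-distribution with 8 df = 0.986743.
Step 6: alpha = 0.1. fail to reject H0.

rho = 0.0061, p = 0.986743, fail to reject H0 at alpha = 0.1.


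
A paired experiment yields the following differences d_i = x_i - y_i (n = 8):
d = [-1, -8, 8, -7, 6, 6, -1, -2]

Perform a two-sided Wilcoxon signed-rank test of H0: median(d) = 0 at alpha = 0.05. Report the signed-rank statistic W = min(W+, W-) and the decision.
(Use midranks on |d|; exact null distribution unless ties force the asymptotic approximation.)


Step 1: Drop any zero differences (none here) and take |d_i|.
|d| = [1, 8, 8, 7, 6, 6, 1, 2]
Step 2: Midrank |d_i| (ties get averaged ranks).
ranks: |1|->1.5, |8|->7.5, |8|->7.5, |7|->6, |6|->4.5, |6|->4.5, |1|->1.5, |2|->3
Step 3: Attach original signs; sum ranks with positive sign and with negative sign.
W+ = 7.5 + 4.5 + 4.5 = 16.5
W- = 1.5 + 7.5 + 6 + 1.5 + 3 = 19.5
(Check: W+ + W- = 36 should equal n(n+1)/2 = 36.)
Step 4: Test statistic W = min(W+, W-) = 16.5.
Step 5: Ties in |d|, so use the tie-corrected normal approximation.
        E[W] = n(n+1)/4 = 8*9/4 = 18.
        Tie groups: |d|=1 (t=2), |d|=6 (t=2), |d|=8 (t=2); sum(t^3 - t) = 18.
        Var[W] = n(n+1)(2n+1)/24 - sum(t^3-t)/48 = 1224/24 - 18/48 = 50.625.
        z = (W - E[W]) / sqrt(Var[W]) = (16.5 - 18) / 7.1151 = -0.2108.
        Two-sided p = 2*Phi(z) = 0.833029.
Step 6: alpha = 0.05. fail to reject H0.

W+ = 16.5, W- = 19.5, W = min = 16.5, p = 0.833029, fail to reject H0.


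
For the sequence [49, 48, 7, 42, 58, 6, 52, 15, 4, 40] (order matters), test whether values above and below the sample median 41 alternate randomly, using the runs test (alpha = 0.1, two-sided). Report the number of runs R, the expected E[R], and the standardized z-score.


Step 1: Compute median = 41; label A = above, B = below.
Labels in order: AABAABABBB  (n_A = 5, n_B = 5)
Step 2: Count runs R = 6.
Step 3: Under H0 (random ordering), E[R] = 2*n_A*n_B/(n_A+n_B) + 1 = 2*5*5/10 + 1 = 6.0000.
        Var[R] = 2*n_A*n_B*(2*n_A*n_B - n_A - n_B) / ((n_A+n_B)^2 * (n_A+n_B-1)) = 2000/900 = 2.2222.
        SD[R] = 1.4907.
Step 4: R = E[R], so z = 0 with no continuity correction.
Step 5: Two-sided p-value via normal approximation = 2*(1 - Phi(|z|)) = 1.000000.
Step 6: alpha = 0.1. fail to reject H0.

R = 6, z = 0.0000, p = 1.000000, fail to reject H0.


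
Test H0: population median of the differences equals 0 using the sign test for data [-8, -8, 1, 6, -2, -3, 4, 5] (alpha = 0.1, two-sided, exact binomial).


Step 1: Discard zero differences. Original n = 8; n_eff = number of nonzero differences = 8.
Nonzero differences (with sign): -8, -8, +1, +6, -2, -3, +4, +5
Step 2: Count signs: positive = 4, negative = 4.
Step 3: Under H0: P(positive) = 0.5, so the number of positives S ~ Bin(8, 0.5).
Step 4: Two-sided exact p-value = sum of Bin(8,0.5) probabilities at or below the observed probability = 1.000000.
Step 5: alpha = 0.1. fail to reject H0.

n_eff = 8, pos = 4, neg = 4, p = 1.000000, fail to reject H0.


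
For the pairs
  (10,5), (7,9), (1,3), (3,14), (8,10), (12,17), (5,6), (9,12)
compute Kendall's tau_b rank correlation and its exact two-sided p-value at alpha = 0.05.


Step 1: Enumerate the 28 unordered pairs (i,j) with i<j and classify each by sign(x_j-x_i) * sign(y_j-y_i).
  (1,2):dx=-3,dy=+4->D; (1,3):dx=-9,dy=-2->C; (1,4):dx=-7,dy=+9->D; (1,5):dx=-2,dy=+5->D
  (1,6):dx=+2,dy=+12->C; (1,7):dx=-5,dy=+1->D; (1,8):dx=-1,dy=+7->D; (2,3):dx=-6,dy=-6->C
  (2,4):dx=-4,dy=+5->D; (2,5):dx=+1,dy=+1->C; (2,6):dx=+5,dy=+8->C; (2,7):dx=-2,dy=-3->C
  (2,8):dx=+2,dy=+3->C; (3,4):dx=+2,dy=+11->C; (3,5):dx=+7,dy=+7->C; (3,6):dx=+11,dy=+14->C
  (3,7):dx=+4,dy=+3->C; (3,8):dx=+8,dy=+9->C; (4,5):dx=+5,dy=-4->D; (4,6):dx=+9,dy=+3->C
  (4,7):dx=+2,dy=-8->D; (4,8):dx=+6,dy=-2->D; (5,6):dx=+4,dy=+7->C; (5,7):dx=-3,dy=-4->C
  (5,8):dx=+1,dy=+2->C; (6,7):dx=-7,dy=-11->C; (6,8):dx=-3,dy=-5->C; (7,8):dx=+4,dy=+6->C
Step 2: C = 19, D = 9, total pairs = 28.
Step 3: tau = (C - D)/(n(n-1)/2) = (19 - 9)/28 = 0.357143.
Step 4: Exact two-sided p-value (enumerate n! = 40320 permutations of y under H0): p = 0.275099.
Step 5: alpha = 0.05. fail to reject H0.

tau_b = 0.3571 (C=19, D=9), p = 0.275099, fail to reject H0.


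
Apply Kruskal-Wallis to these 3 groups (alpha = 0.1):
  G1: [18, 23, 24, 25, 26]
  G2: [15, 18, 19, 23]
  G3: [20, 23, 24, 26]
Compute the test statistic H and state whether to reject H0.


Step 1: Combine all N = 13 observations and assign midranks.
sorted (value, group, rank): (15,G2,1), (18,G1,2.5), (18,G2,2.5), (19,G2,4), (20,G3,5), (23,G1,7), (23,G2,7), (23,G3,7), (24,G1,9.5), (24,G3,9.5), (25,G1,11), (26,G1,12.5), (26,G3,12.5)
Step 2: Sum ranks within each group.
R_1 = 42.5 (n_1 = 5)
R_2 = 14.5 (n_2 = 4)
R_3 = 34 (n_3 = 4)
Step 3: H = 12/(N(N+1)) * sum(R_i^2/n_i) - 3(N+1)
     = 12/(13*14) * (42.5^2/5 + 14.5^2/4 + 34^2/4) - 3*14
     = 0.065934 * 702.812 - 42
     = 4.339286.
Step 4: Ties present; correction factor C = 1 - 42/(13^3 - 13) = 0.980769. Corrected H = 4.339286 / 0.980769 = 4.424370.
Step 5: Under H0, H ~ chi^2(2); p-value = 0.109461.
Step 6: alpha = 0.1. fail to reject H0.

H = 4.4244, df = 2, p = 0.109461, fail to reject H0.


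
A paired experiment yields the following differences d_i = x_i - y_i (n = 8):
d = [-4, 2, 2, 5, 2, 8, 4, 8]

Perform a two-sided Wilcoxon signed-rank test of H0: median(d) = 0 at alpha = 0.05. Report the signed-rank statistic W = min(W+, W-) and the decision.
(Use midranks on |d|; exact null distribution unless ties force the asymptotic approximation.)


Step 1: Drop any zero differences (none here) and take |d_i|.
|d| = [4, 2, 2, 5, 2, 8, 4, 8]
Step 2: Midrank |d_i| (ties get averaged ranks).
ranks: |4|->4.5, |2|->2, |2|->2, |5|->6, |2|->2, |8|->7.5, |4|->4.5, |8|->7.5
Step 3: Attach original signs; sum ranks with positive sign and with negative sign.
W+ = 2 + 2 + 6 + 2 + 7.5 + 4.5 + 7.5 = 31.5
W- = 4.5 = 4.5
(Check: W+ + W- = 36 should equal n(n+1)/2 = 36.)
Step 4: Test statistic W = min(W+, W-) = 4.5.
Step 5: Ties in |d|, so use the tie-corrected normal approximation.
        E[W] = n(n+1)/4 = 8*9/4 = 18.
        Tie groups: |d|=2 (t=3), |d|=4 (t=2), |d|=8 (t=2); sum(t^3 - t) = 36.
        Var[W] = n(n+1)(2n+1)/24 - sum(t^3-t)/48 = 1224/24 - 36/48 = 50.25.
        z = (W - E[W]) / sqrt(Var[W]) = (4.5 - 18) / 7.0887 = -1.9044.
        Two-sided p = 2*Phi(z) = 0.056854.
Step 6: alpha = 0.05. fail to reject H0.

W+ = 31.5, W- = 4.5, W = min = 4.5, p = 0.056854, fail to reject H0.


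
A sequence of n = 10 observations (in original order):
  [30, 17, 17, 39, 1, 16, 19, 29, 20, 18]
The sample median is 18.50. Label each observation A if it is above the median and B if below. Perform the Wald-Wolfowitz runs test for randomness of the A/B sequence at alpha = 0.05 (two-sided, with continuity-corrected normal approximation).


Step 1: Compute median = 18.50; label A = above, B = below.
Labels in order: ABBABBAAAB  (n_A = 5, n_B = 5)
Step 2: Count runs R = 6.
Step 3: Under H0 (random ordering), E[R] = 2*n_A*n_B/(n_A+n_B) + 1 = 2*5*5/10 + 1 = 6.0000.
        Var[R] = 2*n_A*n_B*(2*n_A*n_B - n_A - n_B) / ((n_A+n_B)^2 * (n_A+n_B-1)) = 2000/900 = 2.2222.
        SD[R] = 1.4907.
Step 4: R = E[R], so z = 0 with no continuity correction.
Step 5: Two-sided p-value via normal approximation = 2*(1 - Phi(|z|)) = 1.000000.
Step 6: alpha = 0.05. fail to reject H0.

R = 6, z = 0.0000, p = 1.000000, fail to reject H0.


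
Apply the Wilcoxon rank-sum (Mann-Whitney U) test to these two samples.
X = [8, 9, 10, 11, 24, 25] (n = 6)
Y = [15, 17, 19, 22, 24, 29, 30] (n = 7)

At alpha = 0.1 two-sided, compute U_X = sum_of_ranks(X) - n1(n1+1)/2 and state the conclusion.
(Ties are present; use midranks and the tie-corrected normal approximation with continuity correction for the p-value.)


Step 1: Combine and sort all 13 observations; assign midranks.
sorted (value, group): (8,X), (9,X), (10,X), (11,X), (15,Y), (17,Y), (19,Y), (22,Y), (24,X), (24,Y), (25,X), (29,Y), (30,Y)
ranks: 8->1, 9->2, 10->3, 11->4, 15->5, 17->6, 19->7, 22->8, 24->9.5, 24->9.5, 25->11, 29->12, 30->13
Step 2: Rank sum for X: R1 = 1 + 2 + 3 + 4 + 9.5 + 11 = 30.5.
Step 3: U_X = R1 - n1(n1+1)/2 = 30.5 - 6*7/2 = 30.5 - 21 = 9.5.
       U_Y = n1*n2 - U_X = 42 - 9.5 = 32.5.
Step 4: Ties are present, so use the tie-corrected normal approximation (with continuity correction) for the p-value.
Step 5: p-value = 0.115582; compare to alpha = 0.1. fail to reject H0.

U_X = 9.5, p = 0.115582, fail to reject H0 at alpha = 0.1.


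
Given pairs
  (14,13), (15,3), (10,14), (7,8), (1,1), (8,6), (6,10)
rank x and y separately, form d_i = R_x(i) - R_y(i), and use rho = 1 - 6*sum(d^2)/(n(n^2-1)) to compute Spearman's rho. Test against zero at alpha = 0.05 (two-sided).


Step 1: Rank x and y separately (midranks; no ties here).
rank(x): 14->6, 15->7, 10->5, 7->3, 1->1, 8->4, 6->2
rank(y): 13->6, 3->2, 14->7, 8->4, 1->1, 6->3, 10->5
Step 2: d_i = R_x(i) - R_y(i); compute d_i^2.
  (6-6)^2=0, (7-2)^2=25, (5-7)^2=4, (3-4)^2=1, (1-1)^2=0, (4-3)^2=1, (2-5)^2=9
sum(d^2) = 40.
Step 3: rho = 1 - 6*40 / (7*(7^2 - 1)) = 1 - 240/336 = 0.285714.
Step 4: Under H0, t = rho * sqrt((n-2)/(1-rho^2)) = 0.6667 ~ t(5).
Step 5: Two-sided p-value from the t-distribution with 5 df = 0.534509.
Step 6: alpha = 0.05. fail to reject H0.

rho = 0.2857, p = 0.534509, fail to reject H0 at alpha = 0.05.


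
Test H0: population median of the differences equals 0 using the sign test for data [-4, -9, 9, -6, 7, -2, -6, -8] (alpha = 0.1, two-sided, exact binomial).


Step 1: Discard zero differences. Original n = 8; n_eff = number of nonzero differences = 8.
Nonzero differences (with sign): -4, -9, +9, -6, +7, -2, -6, -8
Step 2: Count signs: positive = 2, negative = 6.
Step 3: Under H0: P(positive) = 0.5, so the number of positives S ~ Bin(8, 0.5).
Step 4: Two-sided exact p-value = sum of Bin(8,0.5) probabilities at or below the observed probability = 0.289062.
Step 5: alpha = 0.1. fail to reject H0.

n_eff = 8, pos = 2, neg = 6, p = 0.289062, fail to reject H0.


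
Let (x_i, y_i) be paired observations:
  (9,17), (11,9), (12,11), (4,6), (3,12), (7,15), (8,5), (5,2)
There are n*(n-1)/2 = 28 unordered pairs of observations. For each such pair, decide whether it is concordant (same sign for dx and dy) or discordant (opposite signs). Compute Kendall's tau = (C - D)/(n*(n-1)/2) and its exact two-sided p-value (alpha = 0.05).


Step 1: Enumerate the 28 unordered pairs (i,j) with i<j and classify each by sign(x_j-x_i) * sign(y_j-y_i).
  (1,2):dx=+2,dy=-8->D; (1,3):dx=+3,dy=-6->D; (1,4):dx=-5,dy=-11->C; (1,5):dx=-6,dy=-5->C
  (1,6):dx=-2,dy=-2->C; (1,7):dx=-1,dy=-12->C; (1,8):dx=-4,dy=-15->C; (2,3):dx=+1,dy=+2->C
  (2,4):dx=-7,dy=-3->C; (2,5):dx=-8,dy=+3->D; (2,6):dx=-4,dy=+6->D; (2,7):dx=-3,dy=-4->C
  (2,8):dx=-6,dy=-7->C; (3,4):dx=-8,dy=-5->C; (3,5):dx=-9,dy=+1->D; (3,6):dx=-5,dy=+4->D
  (3,7):dx=-4,dy=-6->C; (3,8):dx=-7,dy=-9->C; (4,5):dx=-1,dy=+6->D; (4,6):dx=+3,dy=+9->C
  (4,7):dx=+4,dy=-1->D; (4,8):dx=+1,dy=-4->D; (5,6):dx=+4,dy=+3->C; (5,7):dx=+5,dy=-7->D
  (5,8):dx=+2,dy=-10->D; (6,7):dx=+1,dy=-10->D; (6,8):dx=-2,dy=-13->C; (7,8):dx=-3,dy=-3->C
Step 2: C = 16, D = 12, total pairs = 28.
Step 3: tau = (C - D)/(n(n-1)/2) = (16 - 12)/28 = 0.142857.
Step 4: Exact two-sided p-value (enumerate n! = 40320 permutations of y under H0): p = 0.719544.
Step 5: alpha = 0.05. fail to reject H0.

tau_b = 0.1429 (C=16, D=12), p = 0.719544, fail to reject H0.


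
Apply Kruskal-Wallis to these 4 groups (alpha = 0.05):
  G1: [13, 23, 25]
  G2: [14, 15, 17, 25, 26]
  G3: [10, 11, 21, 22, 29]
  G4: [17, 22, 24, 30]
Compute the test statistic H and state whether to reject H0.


Step 1: Combine all N = 17 observations and assign midranks.
sorted (value, group, rank): (10,G3,1), (11,G3,2), (13,G1,3), (14,G2,4), (15,G2,5), (17,G2,6.5), (17,G4,6.5), (21,G3,8), (22,G3,9.5), (22,G4,9.5), (23,G1,11), (24,G4,12), (25,G1,13.5), (25,G2,13.5), (26,G2,15), (29,G3,16), (30,G4,17)
Step 2: Sum ranks within each group.
R_1 = 27.5 (n_1 = 3)
R_2 = 44 (n_2 = 5)
R_3 = 36.5 (n_3 = 5)
R_4 = 45 (n_4 = 4)
Step 3: H = 12/(N(N+1)) * sum(R_i^2/n_i) - 3(N+1)
     = 12/(17*18) * (27.5^2/3 + 44^2/5 + 36.5^2/5 + 45^2/4) - 3*18
     = 0.039216 * 1411.98 - 54
     = 1.371895.
Step 4: Ties present; correction factor C = 1 - 18/(17^3 - 17) = 0.996324. Corrected H = 1.371895 / 0.996324 = 1.376958.
Step 5: Under H0, H ~ chi^2(3); p-value = 0.710945.
Step 6: alpha = 0.05. fail to reject H0.

H = 1.3770, df = 3, p = 0.710945, fail to reject H0.


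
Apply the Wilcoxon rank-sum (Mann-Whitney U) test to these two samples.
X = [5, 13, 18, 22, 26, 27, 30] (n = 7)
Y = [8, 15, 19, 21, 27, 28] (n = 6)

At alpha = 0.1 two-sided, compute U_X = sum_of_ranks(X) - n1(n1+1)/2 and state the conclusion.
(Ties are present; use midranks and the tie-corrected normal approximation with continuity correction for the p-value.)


Step 1: Combine and sort all 13 observations; assign midranks.
sorted (value, group): (5,X), (8,Y), (13,X), (15,Y), (18,X), (19,Y), (21,Y), (22,X), (26,X), (27,X), (27,Y), (28,Y), (30,X)
ranks: 5->1, 8->2, 13->3, 15->4, 18->5, 19->6, 21->7, 22->8, 26->9, 27->10.5, 27->10.5, 28->12, 30->13
Step 2: Rank sum for X: R1 = 1 + 3 + 5 + 8 + 9 + 10.5 + 13 = 49.5.
Step 3: U_X = R1 - n1(n1+1)/2 = 49.5 - 7*8/2 = 49.5 - 28 = 21.5.
       U_Y = n1*n2 - U_X = 42 - 21.5 = 20.5.
Step 4: Ties are present, so use the tie-corrected normal approximation (with continuity correction) for the p-value.
Step 5: p-value = 1.000000; compare to alpha = 0.1. fail to reject H0.

U_X = 21.5, p = 1.000000, fail to reject H0 at alpha = 0.1.
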